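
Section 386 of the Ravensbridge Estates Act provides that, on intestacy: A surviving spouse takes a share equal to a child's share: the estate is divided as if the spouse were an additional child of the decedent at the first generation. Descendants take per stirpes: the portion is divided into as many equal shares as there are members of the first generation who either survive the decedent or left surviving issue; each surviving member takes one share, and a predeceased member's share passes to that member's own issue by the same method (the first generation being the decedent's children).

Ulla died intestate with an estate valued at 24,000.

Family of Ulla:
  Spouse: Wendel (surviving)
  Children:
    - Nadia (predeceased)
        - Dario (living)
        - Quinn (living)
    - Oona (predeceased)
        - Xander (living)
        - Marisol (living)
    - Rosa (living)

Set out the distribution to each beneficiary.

Wendel: 6,000; Dario: 3,000; Quinn: 3,000; Xander: 3,000; Marisol: 3,000; Rosa: 6,000

The spouse counts as an additional share at the children's level, so there are 4 primary shares of 6,000. Wendel takes one such share (6,000).
The children's combined portion (18,000) is divided into 3 shares of 6,000: Rosa takes 6,000; Nadia's 6,000 share passes to Nadia's issue; Oona's 6,000 share passes to Oona's issue.
Nadia's share (6,000) is divided into 2 shares of 3,000: Dario and Quinn each take 3,000.
Oona's share (6,000) is divided into 2 shares of 3,000: Xander and Marisol each take 3,000.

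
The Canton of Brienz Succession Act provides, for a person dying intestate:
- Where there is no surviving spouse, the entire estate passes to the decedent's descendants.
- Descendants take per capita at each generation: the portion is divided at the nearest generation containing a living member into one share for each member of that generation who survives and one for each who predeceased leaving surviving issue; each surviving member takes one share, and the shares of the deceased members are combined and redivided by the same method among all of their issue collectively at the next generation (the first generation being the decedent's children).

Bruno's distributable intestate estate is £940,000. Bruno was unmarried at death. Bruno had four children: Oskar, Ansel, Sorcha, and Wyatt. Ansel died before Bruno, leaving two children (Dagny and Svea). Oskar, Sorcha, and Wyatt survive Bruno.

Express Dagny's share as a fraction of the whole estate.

Dagny receives 1/8 of the estate.

The entire £940,000 passes to the descendants.
That amount (£940,000) is divided at the children's generation into 4 shares of £235,000. Oskar, Sorcha, and Wyatt each take £235,000. The remaining share for the deceased Ansel (£235,000) is carried to the next generation.
That pool (£235,000) is divided at the grandchildren's generation equally among Dagny and Svea: £117,500 each.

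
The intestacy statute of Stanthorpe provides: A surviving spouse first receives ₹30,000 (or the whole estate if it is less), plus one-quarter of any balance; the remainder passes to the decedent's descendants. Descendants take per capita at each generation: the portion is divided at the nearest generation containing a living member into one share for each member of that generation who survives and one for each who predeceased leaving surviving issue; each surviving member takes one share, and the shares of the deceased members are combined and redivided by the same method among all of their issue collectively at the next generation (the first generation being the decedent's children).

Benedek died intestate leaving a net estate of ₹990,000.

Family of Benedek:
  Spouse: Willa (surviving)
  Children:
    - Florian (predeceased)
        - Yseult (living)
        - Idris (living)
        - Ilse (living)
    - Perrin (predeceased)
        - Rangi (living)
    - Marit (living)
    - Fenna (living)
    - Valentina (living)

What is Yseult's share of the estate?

Yseult receives ₹72,000.

Willa first takes ₹30,000, leaving a balance of ₹960,000. Willa then takes one-quarter of the balance (₹240,000), for a total of ₹270,000. The remaining ₹720,000 passes to the descendants.
The descendants' portion (₹720,000) is divided at the children's generation into 5 shares of ₹144,000. Marit, Fenna, and Valentina each take ₹144,000. The 2 shares of the deceased (Florian and Perrin) are combined into a pool of ₹288,000.
That pool (₹288,000) is divided at the grandchildren's generation equally among Yseult, Idris, Ilse, and Rangi: ₹72,000 each.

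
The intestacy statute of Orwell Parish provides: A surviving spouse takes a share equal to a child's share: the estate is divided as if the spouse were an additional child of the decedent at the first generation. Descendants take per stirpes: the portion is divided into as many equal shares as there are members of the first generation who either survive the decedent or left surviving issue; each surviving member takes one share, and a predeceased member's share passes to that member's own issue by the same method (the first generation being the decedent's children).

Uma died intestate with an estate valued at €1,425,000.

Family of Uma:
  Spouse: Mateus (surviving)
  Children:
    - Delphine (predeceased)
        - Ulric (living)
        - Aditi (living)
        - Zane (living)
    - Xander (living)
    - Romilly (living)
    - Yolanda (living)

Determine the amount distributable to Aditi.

The spouse counts as an additional share at the children's level, so there are 5 primary shares of €285,000. Mateus takes one such share (€285,000).
The children's combined portion (€1,140,000) is divided into 4 shares of €285,000: Xander, Romilly, and Yolanda each take €285,000; Delphine's €285,000 share passes to Delphine's issue.
Delphine's share (€285,000) is divided into 3 shares of €95,000: Ulric, Aditi, and Zane each take €95,000.

Aditi receives €95,000.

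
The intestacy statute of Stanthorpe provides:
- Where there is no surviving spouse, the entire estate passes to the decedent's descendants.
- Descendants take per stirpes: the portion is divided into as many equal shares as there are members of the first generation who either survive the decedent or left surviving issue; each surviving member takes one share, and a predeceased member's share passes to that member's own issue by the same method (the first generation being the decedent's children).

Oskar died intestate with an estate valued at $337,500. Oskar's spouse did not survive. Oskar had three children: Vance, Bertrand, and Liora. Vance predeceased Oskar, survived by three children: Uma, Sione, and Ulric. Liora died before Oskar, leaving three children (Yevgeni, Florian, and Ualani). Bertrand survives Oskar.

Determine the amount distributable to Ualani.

The entire $337,500 passes to the descendants.
That amount ($337,500) is divided into 3 shares of $112,500: Bertrand takes $112,500; Vance's $112,500 share passes to Vance's issue; Liora's $112,500 share passes to Liora's issue.
Vance's share ($112,500) is divided into 3 shares of $37,500: Uma, Sione, and Ulric each take $37,500.
Liora's share ($112,500) is divided into 3 shares of $37,500: Yevgeni, Florian, and Ualani each take $37,500.

Ualani receives $37,500.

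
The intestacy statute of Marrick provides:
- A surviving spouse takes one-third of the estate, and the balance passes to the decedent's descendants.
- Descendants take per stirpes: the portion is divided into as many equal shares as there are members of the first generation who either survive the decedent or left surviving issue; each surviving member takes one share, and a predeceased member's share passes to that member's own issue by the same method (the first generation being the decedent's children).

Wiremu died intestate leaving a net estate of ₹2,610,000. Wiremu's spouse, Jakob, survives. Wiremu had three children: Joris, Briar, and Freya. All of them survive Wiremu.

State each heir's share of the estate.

Jakob: ₹870,000; Joris: ₹580,000; Briar: ₹580,000; Freya: ₹580,000

Jakob takes one-third of ₹2,610,000 = ₹870,000. The remaining ₹1,740,000 passes to the descendants.
The descendants' portion (₹1,740,000) is divided into 3 shares of ₹580,000: Joris, Briar, and Freya each take ₹580,000.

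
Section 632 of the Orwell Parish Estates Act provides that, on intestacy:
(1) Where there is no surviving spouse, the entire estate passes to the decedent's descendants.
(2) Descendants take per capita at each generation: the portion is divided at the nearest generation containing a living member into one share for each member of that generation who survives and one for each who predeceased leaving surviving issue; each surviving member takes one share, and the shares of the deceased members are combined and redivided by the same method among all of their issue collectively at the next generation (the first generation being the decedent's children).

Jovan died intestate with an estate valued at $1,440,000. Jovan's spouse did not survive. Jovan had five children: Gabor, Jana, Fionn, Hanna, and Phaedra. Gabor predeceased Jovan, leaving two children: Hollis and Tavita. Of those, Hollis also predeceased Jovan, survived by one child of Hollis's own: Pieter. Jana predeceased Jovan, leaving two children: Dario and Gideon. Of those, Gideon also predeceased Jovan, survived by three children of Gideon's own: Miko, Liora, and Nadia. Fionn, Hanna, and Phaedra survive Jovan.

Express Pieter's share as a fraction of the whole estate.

Pieter receives 1/20 of the estate.

The entire $1,440,000 passes to the descendants.
That amount ($1,440,000) is divided at the children's generation into 5 shares of $288,000. Fionn, Hanna, and Phaedra each take $288,000. The 2 shares of the deceased (Gabor and Jana) are combined into a pool of $576,000.
That pool ($576,000) is divided at the grandchildren's generation into 4 shares of $144,000. Tavita and Dario each take $144,000. The 2 shares of the deceased (Hollis and Gideon) are combined into a pool of $288,000.
That pool ($288,000) is divided at the great-grandchildren's generation equally among Pieter, Miko, Liora, and Nadia: $72,000 each.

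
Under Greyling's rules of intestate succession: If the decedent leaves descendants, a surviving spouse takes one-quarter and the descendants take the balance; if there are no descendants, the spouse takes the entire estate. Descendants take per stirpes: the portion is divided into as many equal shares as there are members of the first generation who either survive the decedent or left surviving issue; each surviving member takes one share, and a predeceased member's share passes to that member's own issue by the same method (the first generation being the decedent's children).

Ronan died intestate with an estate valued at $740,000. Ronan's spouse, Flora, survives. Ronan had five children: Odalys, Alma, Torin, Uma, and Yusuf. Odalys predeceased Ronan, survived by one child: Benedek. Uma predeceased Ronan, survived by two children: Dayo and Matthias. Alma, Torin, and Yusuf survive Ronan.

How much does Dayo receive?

Flora takes one-quarter of $740,000 = $185,000. The remaining $555,000 passes to the descendants.
The descendants' portion ($555,000) is divided into 5 shares of $111,000: Alma, Torin, and Yusuf each take $111,000; Odalys's $111,000 share passes to Odalys's issue; Uma's $111,000 share passes to Uma's issue.
Odalys's share ($111,000) passes entirely to Benedek.
Uma's share ($111,000) is divided into 2 shares of $55,500: Dayo and Matthias each take $55,500.

Dayo receives $55,500.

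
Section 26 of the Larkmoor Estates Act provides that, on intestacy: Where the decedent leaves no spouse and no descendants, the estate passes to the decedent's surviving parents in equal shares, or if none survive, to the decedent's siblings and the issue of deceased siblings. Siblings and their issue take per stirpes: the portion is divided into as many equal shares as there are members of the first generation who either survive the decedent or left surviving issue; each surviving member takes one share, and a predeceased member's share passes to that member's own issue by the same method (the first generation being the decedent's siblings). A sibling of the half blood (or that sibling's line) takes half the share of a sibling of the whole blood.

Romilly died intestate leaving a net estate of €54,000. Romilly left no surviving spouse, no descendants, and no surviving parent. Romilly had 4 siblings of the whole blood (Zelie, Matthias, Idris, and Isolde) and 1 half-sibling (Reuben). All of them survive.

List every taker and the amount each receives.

The entire €54,000 passes to the siblings and their issue.
Counting each half-blood sibling's line as half a unit, there are 9/2 units in €54,000, so one unit is €12,000. Whole-blood lines (Zelie, Matthias, Idris, and Isolde) take €12,000 each; half-blood lines (Reuben) take €6,000 each.

Zelie: €12,000; Reuben: €6,000; Matthias: €12,000; Idris: €12,000; Isolde: €12,000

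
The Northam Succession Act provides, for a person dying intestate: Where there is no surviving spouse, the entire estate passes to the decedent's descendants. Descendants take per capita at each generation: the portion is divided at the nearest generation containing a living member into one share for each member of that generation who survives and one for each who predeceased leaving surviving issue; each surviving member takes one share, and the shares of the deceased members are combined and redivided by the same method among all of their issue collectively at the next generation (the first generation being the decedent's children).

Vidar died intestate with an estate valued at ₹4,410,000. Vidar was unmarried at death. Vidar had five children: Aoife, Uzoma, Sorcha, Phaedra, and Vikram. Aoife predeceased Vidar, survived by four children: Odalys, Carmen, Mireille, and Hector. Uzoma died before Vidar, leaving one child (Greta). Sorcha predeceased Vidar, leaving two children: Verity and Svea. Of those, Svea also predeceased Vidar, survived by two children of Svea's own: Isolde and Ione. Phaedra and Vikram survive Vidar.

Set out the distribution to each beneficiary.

The entire ₹4,410,000 passes to the descendants.
That amount (₹4,410,000) is divided at the children's generation into 5 shares of ₹882,000. Phaedra and Vikram each take ₹882,000. The 3 shares of the deceased (Aoife, Uzoma, and Sorcha) are combined into a pool of ₹2,646,000.
That pool (₹2,646,000) is divided at the grandchildren's generation into 7 shares of ₹378,000. Odalys, Carmen, Mireille, Hector, Greta, and Verity each take ₹378,000. The remaining share for the deceased Svea (₹378,000) is carried to the next generation.
That pool (₹378,000) is divided at the great-grandchildren's generation equally among Isolde and Ione: ₹189,000 each.

Odalys: ₹378,000; Carmen: ₹378,000; Mireille: ₹378,000; Hector: ₹378,000; Greta: ₹378,000; Verity: ₹378,000; Isolde: ₹189,000; Ione: ₹189,000; Phaedra: ₹882,000; Vikram: ₹882,000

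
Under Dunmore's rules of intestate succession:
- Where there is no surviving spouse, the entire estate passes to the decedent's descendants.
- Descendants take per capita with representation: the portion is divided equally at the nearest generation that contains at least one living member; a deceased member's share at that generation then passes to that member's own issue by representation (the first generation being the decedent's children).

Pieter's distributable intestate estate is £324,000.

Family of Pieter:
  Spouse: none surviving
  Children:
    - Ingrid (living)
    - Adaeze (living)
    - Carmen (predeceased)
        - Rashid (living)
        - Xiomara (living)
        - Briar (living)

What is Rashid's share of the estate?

Rashid receives £36,000.

The entire £324,000 passes to the descendants.
That amount (£324,000) is divided into 3 shares of £108,000: Ingrid and Adaeze each take £108,000; Carmen's £108,000 share passes to Carmen's issue.
Carmen's share (£108,000) is divided into 3 shares of £36,000: Rashid, Xiomara, and Briar each take £36,000.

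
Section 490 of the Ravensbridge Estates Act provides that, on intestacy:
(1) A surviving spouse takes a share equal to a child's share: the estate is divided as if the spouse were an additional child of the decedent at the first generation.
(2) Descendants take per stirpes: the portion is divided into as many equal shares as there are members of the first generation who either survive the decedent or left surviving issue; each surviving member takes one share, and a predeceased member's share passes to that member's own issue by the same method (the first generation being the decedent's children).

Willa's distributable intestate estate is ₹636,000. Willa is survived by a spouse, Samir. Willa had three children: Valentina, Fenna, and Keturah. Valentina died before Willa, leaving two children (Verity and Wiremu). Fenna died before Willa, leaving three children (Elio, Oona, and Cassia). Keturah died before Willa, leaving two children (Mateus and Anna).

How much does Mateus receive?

Mateus receives ₹79,500.

The spouse counts as an additional share at the children's level, so there are 4 primary shares of ₹159,000. Samir takes one such share (₹159,000).
The children's combined portion (₹477,000) is divided into 3 shares of ₹159,000: Valentina's ₹159,000 share passes to Valentina's issue; Fenna's ₹159,000 share passes to Fenna's issue; Keturah's ₹159,000 share passes to Keturah's issue.
Valentina's share (₹159,000) is divided into 2 shares of ₹79,500: Verity and Wiremu each take ₹79,500.
Fenna's share (₹159,000) is divided into 3 shares of ₹53,000: Elio, Oona, and Cassia each take ₹53,000.
Keturah's share (₹159,000) is divided into 2 shares of ₹79,500: Mateus and Anna each take ₹79,500.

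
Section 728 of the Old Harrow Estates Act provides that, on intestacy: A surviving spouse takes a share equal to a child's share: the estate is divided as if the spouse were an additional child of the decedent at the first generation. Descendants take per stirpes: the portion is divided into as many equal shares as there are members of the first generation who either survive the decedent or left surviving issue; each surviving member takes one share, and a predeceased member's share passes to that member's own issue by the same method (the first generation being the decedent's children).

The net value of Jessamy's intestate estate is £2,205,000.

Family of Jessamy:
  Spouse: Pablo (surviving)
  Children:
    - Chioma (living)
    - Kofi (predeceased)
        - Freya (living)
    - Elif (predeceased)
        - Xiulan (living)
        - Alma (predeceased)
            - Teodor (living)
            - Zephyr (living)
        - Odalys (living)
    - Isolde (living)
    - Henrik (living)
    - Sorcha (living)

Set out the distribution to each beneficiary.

The spouse counts as an additional share at the children's level, so there are 7 primary shares of £315,000. Pablo takes one such share (£315,000).
The children's combined portion (£1,890,000) is divided into 6 shares of £315,000: Chioma, Isolde, Henrik, and Sorcha each take £315,000; Kofi's £315,000 share passes to Kofi's issue; Elif's £315,000 share passes to Elif's issue.
Kofi's share (£315,000) passes entirely to Freya.
Elif's share (£315,000) is divided into 3 shares of £105,000: Xiulan and Odalys each take £105,000; Alma's £105,000 share passes to Alma's issue.
Alma's share (£105,000) is divided into 2 shares of £52,500: Teodor and Zephyr each take £52,500.

Pablo: £315,000; Chioma: £315,000; Freya: £315,000; Xiulan: £105,000; Teodor: £52,500; Zephyr: £52,500; Odalys: £105,000; Isolde: £315,000; Henrik: £315,000; Sorcha: £315,000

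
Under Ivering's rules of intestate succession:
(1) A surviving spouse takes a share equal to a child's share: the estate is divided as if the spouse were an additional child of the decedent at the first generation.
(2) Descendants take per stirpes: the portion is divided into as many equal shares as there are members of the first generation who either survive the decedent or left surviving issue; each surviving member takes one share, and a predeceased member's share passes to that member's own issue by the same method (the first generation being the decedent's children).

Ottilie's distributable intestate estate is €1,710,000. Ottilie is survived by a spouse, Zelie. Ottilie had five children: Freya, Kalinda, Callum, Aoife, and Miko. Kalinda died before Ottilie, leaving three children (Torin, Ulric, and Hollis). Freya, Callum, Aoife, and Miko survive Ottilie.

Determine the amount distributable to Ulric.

Ulric receives €95,000.

The spouse counts as an additional share at the children's level, so there are 6 primary shares of €285,000. Zelie takes one such share (€285,000).
The children's combined portion (€1,425,000) is divided into 5 shares of €285,000: Freya, Callum, Aoife, and Miko each take €285,000; Kalinda's €285,000 share passes to Kalinda's issue.
Kalinda's share (€285,000) is divided into 3 shares of €95,000: Torin, Ulric, and Hollis each take €95,000.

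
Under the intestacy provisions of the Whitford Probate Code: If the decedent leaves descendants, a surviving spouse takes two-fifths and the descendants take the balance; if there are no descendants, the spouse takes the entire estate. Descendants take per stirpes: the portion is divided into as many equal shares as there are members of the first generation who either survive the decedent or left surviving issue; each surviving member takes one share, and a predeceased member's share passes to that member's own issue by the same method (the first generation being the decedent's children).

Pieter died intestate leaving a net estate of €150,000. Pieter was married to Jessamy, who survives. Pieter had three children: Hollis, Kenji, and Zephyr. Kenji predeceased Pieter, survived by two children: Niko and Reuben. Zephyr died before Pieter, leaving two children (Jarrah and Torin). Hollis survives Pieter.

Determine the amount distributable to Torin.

Torin receives €15,000.

Jessamy takes two-fifths of €150,000 = €60,000. The remaining €90,000 passes to the descendants.
The descendants' portion (€90,000) is divided into 3 shares of €30,000: Hollis takes €30,000; Kenji's €30,000 share passes to Kenji's issue; Zephyr's €30,000 share passes to Zephyr's issue.
Kenji's share (€30,000) is divided into 2 shares of €15,000: Niko and Reuben each take €15,000.
Zephyr's share (€30,000) is divided into 2 shares of €15,000: Jarrah and Torin each take €15,000.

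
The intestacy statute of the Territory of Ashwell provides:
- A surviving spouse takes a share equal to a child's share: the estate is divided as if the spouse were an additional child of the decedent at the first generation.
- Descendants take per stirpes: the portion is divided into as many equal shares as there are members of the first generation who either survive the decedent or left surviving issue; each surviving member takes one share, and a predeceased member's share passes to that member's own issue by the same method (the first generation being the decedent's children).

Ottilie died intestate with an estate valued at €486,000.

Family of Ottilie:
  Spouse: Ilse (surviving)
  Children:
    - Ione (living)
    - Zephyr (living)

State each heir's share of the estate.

The spouse counts as an additional share at the children's level, so there are 3 primary shares of €162,000. Ilse takes one such share (€162,000).
The children's combined portion (€324,000) is divided into 2 shares of €162,000: Ione and Zephyr each take €162,000.

Ilse: €162,000; Ione: €162,000; Zephyr: €162,000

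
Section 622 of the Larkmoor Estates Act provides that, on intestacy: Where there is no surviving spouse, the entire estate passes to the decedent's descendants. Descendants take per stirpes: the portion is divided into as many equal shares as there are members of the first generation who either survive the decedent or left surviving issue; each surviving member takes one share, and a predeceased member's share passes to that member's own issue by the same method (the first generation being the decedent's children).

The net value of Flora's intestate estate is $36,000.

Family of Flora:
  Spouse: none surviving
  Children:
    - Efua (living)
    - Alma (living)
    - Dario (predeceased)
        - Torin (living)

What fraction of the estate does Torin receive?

The entire $36,000 passes to the descendants.
That amount ($36,000) is divided into 3 shares of $12,000: Efua and Alma each take $12,000; Dario's $12,000 share passes to Dario's issue.
Dario's share ($12,000) passes entirely to Torin.

Torin receives 1/3 of the estate.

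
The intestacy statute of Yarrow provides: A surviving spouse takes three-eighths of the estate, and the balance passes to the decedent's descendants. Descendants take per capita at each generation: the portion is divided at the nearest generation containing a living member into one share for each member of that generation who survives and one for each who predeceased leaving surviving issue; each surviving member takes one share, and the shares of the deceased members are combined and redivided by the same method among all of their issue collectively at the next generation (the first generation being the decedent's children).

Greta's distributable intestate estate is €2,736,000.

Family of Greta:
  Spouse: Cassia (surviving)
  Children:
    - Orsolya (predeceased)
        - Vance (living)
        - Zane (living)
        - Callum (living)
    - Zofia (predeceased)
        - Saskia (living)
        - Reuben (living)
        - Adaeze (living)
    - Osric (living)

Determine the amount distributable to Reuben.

Cassia takes three-eighths of €2,736,000 = €1,026,000. The remaining €1,710,000 passes to the descendants.
The descendants' portion (€1,710,000) is divided at the children's generation into 3 shares of €570,000. Osric takes €570,000. The 2 shares of the deceased (Orsolya and Zofia) are combined into a pool of €1,140,000.
That pool (€1,140,000) is divided at the grandchildren's generation equally among Vance, Zane, Callum, Saskia, Reuben, and Adaeze: €190,000 each.

Reuben receives €190,000.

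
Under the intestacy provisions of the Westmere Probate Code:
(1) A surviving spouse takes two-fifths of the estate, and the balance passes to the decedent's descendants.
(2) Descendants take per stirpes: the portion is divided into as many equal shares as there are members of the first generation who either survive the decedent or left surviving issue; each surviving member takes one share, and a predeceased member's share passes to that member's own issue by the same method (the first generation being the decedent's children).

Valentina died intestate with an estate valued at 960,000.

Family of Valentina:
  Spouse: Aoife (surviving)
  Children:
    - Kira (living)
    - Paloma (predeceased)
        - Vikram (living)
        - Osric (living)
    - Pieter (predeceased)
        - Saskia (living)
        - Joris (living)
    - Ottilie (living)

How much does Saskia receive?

Aoife takes two-fifths of 960,000 = 384,000. The remaining 576,000 passes to the descendants.
The descendants' portion (576,000) is divided into 4 shares of 144,000: Kira and Ottilie each take 144,000; Paloma's 144,000 share passes to Paloma's issue; Pieter's 144,000 share passes to Pieter's issue.
Paloma's share (144,000) is divided into 2 shares of 72,000: Vikram and Osric each take 72,000.
Pieter's share (144,000) is divided into 2 shares of 72,000: Saskia and Joris each take 72,000.

Saskia receives 72,000.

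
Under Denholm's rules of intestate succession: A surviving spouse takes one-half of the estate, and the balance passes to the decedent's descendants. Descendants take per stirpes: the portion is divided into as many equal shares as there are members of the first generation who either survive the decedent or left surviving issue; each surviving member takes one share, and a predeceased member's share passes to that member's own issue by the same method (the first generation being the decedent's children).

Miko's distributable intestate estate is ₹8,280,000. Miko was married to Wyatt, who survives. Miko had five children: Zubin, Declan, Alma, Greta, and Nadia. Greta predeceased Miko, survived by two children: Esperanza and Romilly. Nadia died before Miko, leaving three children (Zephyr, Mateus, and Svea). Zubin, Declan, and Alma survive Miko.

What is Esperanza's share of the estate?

Wyatt takes one-half of ₹8,280,000 = ₹4,140,000. The remaining ₹4,140,000 passes to the descendants.
The descendants' portion (₹4,140,000) is divided into 5 shares of ₹828,000: Zubin, Declan, and Alma each take ₹828,000; Greta's ₹828,000 share passes to Greta's issue; Nadia's ₹828,000 share passes to Nadia's issue.
Greta's share (₹828,000) is divided into 2 shares of ₹414,000: Esperanza and Romilly each take ₹414,000.
Nadia's share (₹828,000) is divided into 3 shares of ₹276,000: Zephyr, Mateus, and Svea each take ₹276,000.

Esperanza receives ₹414,000.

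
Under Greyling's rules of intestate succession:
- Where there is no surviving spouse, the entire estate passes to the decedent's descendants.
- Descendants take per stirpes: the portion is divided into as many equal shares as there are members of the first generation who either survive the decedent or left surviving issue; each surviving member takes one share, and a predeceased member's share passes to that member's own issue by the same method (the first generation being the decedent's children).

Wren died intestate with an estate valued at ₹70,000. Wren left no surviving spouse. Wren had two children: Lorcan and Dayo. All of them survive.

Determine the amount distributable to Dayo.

The entire ₹70,000 passes to the descendants.
That amount (₹70,000) is divided into 2 shares of ₹35,000: Lorcan and Dayo each take ₹35,000.

Dayo receives ₹35,000.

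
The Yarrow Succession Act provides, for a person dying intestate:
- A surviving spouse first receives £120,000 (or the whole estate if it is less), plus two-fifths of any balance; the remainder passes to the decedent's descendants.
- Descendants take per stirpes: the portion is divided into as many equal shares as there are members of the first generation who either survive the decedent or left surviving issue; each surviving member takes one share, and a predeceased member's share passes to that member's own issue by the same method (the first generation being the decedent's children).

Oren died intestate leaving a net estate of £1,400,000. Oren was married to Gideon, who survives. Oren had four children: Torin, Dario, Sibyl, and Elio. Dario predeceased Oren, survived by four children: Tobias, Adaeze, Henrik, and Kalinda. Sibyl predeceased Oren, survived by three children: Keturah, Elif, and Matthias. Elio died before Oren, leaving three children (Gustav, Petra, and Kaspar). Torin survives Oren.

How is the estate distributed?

Gideon first takes £120,000, leaving a balance of £1,280,000. Gideon then takes two-fifths of the balance (£512,000), for a total of £632,000. The remaining £768,000 passes to the descendants.
The descendants' portion (£768,000) is divided into 4 shares of £192,000: Torin takes £192,000; Dario's £192,000 share passes to Dario's issue; Sibyl's £192,000 share passes to Sibyl's issue; Elio's £192,000 share passes to Elio's issue.
Dario's share (£192,000) is divided into 4 shares of £48,000: Tobias, Adaeze, Henrik, and Kalinda each take £48,000.
Sibyl's share (£192,000) is divided into 3 shares of £64,000: Keturah, Elif, and Matthias each take £64,000.
Elio's share (£192,000) is divided into 3 shares of £64,000: Gustav, Petra, and Kaspar each take £64,000.

Gideon: £632,000; Torin: £192,000; Tobias: £48,000; Adaeze: £48,000; Henrik: £48,000; Kalinda: £48,000; Keturah: £64,000; Elif: £64,000; Matthias: £64,000; Gustav: £64,000; Petra: £64,000; Kaspar: £64,000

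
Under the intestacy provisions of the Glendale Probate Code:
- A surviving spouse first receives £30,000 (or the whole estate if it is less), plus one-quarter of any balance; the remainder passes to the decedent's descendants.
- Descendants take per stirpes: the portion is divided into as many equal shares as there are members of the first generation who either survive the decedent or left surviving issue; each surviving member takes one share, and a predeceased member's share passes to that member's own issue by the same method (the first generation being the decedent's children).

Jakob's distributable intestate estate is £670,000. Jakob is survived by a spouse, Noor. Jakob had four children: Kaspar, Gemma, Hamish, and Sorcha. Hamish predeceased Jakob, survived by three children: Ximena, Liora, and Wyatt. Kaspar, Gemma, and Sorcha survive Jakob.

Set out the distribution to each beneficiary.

Noor: £190,000; Kaspar: £120,000; Gemma: £120,000; Ximena: £40,000; Liora: £40,000; Wyatt: £40,000; Sorcha: £120,000

Noor first takes £30,000, leaving a balance of £640,000. Noor then takes one-quarter of the balance (£160,000), for a total of £190,000. The remaining £480,000 passes to the descendants.
The descendants' portion (£480,000) is divided into 4 shares of £120,000: Kaspar, Gemma, and Sorcha each take £120,000; Hamish's £120,000 share passes to Hamish's issue.
Hamish's share (£120,000) is divided into 3 shares of £40,000: Ximena, Liora, and Wyatt each take £40,000.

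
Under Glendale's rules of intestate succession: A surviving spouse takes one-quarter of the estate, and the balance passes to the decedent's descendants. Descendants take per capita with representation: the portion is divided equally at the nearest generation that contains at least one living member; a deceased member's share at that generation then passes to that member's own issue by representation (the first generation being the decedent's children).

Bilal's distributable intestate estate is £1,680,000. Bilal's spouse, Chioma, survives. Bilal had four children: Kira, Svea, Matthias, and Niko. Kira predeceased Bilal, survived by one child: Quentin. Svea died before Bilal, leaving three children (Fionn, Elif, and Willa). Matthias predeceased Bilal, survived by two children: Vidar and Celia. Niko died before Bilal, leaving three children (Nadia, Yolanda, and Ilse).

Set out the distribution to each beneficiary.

Chioma takes one-quarter of £1,680,000 = £420,000. The remaining £1,260,000 passes to the descendants.
No child survives, so the initial division is made at the grandchildren's generation.
The descendants' portion (£1,260,000) is divided into 9 shares of £140,000: Quentin, Fionn, Elif, Willa, Vidar, Celia, Nadia, Yolanda, and Ilse each take £140,000.

Chioma: £420,000; Quentin: £140,000; Fionn: £140,000; Elif: £140,000; Willa: £140,000; Vidar: £140,000; Celia: £140,000; Nadia: £140,000; Yolanda: £140,000; Ilse: £140,000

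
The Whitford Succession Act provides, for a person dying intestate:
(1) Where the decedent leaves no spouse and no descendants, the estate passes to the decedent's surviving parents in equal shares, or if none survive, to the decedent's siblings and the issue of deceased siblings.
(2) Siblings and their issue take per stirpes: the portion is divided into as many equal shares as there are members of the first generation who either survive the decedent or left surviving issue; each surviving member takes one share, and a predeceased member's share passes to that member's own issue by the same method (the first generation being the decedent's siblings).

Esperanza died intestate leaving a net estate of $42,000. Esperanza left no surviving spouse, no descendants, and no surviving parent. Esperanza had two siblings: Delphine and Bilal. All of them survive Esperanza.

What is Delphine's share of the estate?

The entire $42,000 passes to the siblings and their issue.
That amount ($42,000) is divided into 2 shares of $21,000: Delphine and Bilal each take $21,000.

Delphine receives $21,000.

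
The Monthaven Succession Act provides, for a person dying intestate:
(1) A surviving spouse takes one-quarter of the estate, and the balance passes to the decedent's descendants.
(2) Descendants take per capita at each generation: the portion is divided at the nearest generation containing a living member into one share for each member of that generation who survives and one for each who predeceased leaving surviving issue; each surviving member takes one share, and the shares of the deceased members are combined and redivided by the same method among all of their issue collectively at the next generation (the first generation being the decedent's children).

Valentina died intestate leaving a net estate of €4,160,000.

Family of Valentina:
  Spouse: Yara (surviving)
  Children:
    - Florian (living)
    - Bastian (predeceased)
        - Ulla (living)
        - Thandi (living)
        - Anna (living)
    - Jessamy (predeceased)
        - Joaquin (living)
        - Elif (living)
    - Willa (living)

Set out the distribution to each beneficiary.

Yara takes one-quarter of €4,160,000 = €1,040,000. The remaining €3,120,000 passes to the descendants.
The descendants' portion (€3,120,000) is divided at the children's generation into 4 shares of €780,000. Florian and Willa each take €780,000. The 2 shares of the deceased (Bastian and Jessamy) are combined into a pool of €1,560,000.
That pool (€1,560,000) is divided at the grandchildren's generation equally among Ulla, Thandi, Anna, Joaquin, and Elif: €312,000 each.

Yara: €1,040,000; Florian: €780,000; Ulla: €312,000; Thandi: €312,000; Anna: €312,000; Joaquin: €312,000; Elif: €312,000; Willa: €780,000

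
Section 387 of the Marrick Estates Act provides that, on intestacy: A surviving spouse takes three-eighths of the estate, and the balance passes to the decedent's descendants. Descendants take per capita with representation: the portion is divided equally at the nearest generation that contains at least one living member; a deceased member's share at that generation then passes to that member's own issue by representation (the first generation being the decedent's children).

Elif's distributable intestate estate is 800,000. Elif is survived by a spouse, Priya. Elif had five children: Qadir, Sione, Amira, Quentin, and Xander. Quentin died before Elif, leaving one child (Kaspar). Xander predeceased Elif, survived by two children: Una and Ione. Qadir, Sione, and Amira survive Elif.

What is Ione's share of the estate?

Priya takes three-eighths of 800,000 = 300,000. The remaining 500,000 passes to the descendants.
The descendants' portion (500,000) is divided into 5 shares of 100,000: Qadir, Sione, and Amira each take 100,000; Quentin's 100,000 share passes to Quentin's issue; Xander's 100,000 share passes to Xander's issue.
Quentin's share (100,000) passes entirely to Kaspar.
Xander's share (100,000) is divided into 2 shares of 50,000: Una and Ione each take 50,000.

Ione receives 50,000.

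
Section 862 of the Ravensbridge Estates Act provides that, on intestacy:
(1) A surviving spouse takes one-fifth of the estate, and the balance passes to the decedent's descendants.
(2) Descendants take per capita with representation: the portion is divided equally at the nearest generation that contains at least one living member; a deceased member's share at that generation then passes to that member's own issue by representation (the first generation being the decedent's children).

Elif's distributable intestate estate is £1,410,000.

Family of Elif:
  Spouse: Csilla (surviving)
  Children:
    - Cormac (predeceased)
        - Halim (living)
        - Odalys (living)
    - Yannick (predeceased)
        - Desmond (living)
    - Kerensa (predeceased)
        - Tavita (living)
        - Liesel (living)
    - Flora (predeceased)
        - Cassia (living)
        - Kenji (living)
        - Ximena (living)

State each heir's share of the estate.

Csilla: £282,000; Halim: £141,000; Odalys: £141,000; Desmond: £141,000; Tavita: £141,000; Liesel: £141,000; Cassia: £141,000; Kenji: £141,000; Ximena: £141,000

Csilla takes one-fifth of £1,410,000 = £282,000. The remaining £1,128,000 passes to the descendants.
No child survives, so the initial division is made at the grandchildren's generation.
The descendants' portion (£1,128,000) is divided into 8 shares of £141,000: Halim, Odalys, Desmond, Tavita, Liesel, Cassia, Kenji, and Ximena each take £141,000.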